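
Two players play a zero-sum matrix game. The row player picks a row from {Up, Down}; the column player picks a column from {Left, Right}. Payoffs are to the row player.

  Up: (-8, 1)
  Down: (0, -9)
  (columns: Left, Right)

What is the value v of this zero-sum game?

-4

Row minima: Up → -8, Down → -9; maximin = -8.
Column maxima: Left → 0, Right → 1; minimax = 0.
-8 ≠ 0, so there is no saddle point; optimal play is mixed.
Let the row player play Up with probability p. Expected payoff against Left: (-8)p + 0(1−p) = −8p; against Right: 1p + (-9)(1−p) = 10p − 9.
Setting these equal: −8p = 10p − 9 ⇒ −18p = -9 ⇒ p = 1/2, and the value is (-8)·(1/2) = -4.
For the column player: with q = P(Left), equating Up's and Down's payoffs gives −9q + 1 = 9q − 9 ⇒ q = 5/9.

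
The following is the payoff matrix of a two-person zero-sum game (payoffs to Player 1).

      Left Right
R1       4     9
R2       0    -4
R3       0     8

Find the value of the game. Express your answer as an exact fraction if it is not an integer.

4

Row minima: R1 → 4, R2 → -4, R3 → 0; maximin = 4.
Column maxima: Left → 4, Right → 9; minimax = 4.
Since maximin = minimax = 4, there is a saddle point and the value is 4.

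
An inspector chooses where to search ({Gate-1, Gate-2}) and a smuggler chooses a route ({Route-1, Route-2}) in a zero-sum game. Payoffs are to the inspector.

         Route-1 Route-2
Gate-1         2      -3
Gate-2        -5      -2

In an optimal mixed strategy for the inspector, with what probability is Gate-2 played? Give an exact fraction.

Row minima: Gate-1 → -3, Gate-2 → -5; maximin = -3.
Column maxima: Route-1 → 2, Route-2 → -2; minimax = -2.
-3 ≠ -2, so there is no saddle point; optimal play is mixed.
Let the inspector play Gate-1 with probability p. Expected payoff against Route-1: 2p + (-5)(1−p) = 7p − 5; against Route-2: (-3)p + (-2)(1−p) = −p − 2.
Setting these equal: 7p − 5 = −p − 2 ⇒ 8p = 3 ⇒ p = 3/8, and the value is (7)·(3/8) − 5 = -19/8.
For the smuggler: with q = P(Route-1), equating Gate-1's and Gate-2's payoffs gives 5q − 3 = −3q − 2 ⇒ q = 1/8.

5/8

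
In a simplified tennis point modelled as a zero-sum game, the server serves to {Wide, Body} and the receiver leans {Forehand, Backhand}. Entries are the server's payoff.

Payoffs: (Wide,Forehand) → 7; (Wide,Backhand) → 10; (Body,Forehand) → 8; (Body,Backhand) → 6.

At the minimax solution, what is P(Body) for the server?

Row minima: Wide → 7, Body → 6; maximin = 7.
Column maxima: Forehand → 8, Backhand → 10; minimax = 8.
7 ≠ 8, so there is no saddle point; optimal play is mixed.
Let the server play Wide with probability p. Expected payoff against Forehand: 7p + 8(1−p) = −p + 8; against Backhand: 10p + 6(1−p) = 4p + 6.
Setting these equal: −p + 8 = 4p + 6 ⇒ −5p = -2 ⇒ p = 2/5, and the value is (-1)·(2/5) + 8 = 38/5.
For the receiver: with q = P(Forehand), equating Wide's and Body's payoffs gives −3q + 10 = 2q + 6 ⇒ q = 4/5.

3/5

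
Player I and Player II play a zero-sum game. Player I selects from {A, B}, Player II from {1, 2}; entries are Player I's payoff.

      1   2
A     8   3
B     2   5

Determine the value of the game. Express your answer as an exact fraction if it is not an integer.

17/4

Row minima: A → 3, B → 2; maximin = 3.
Column maxima: 1 → 8, 2 → 5; minimax = 5.
3 ≠ 5, so there is no saddle point; optimal play is mixed.
Let Player I play A with probability p. Expected payoff against 1: 8p + 2(1−p) = 6p + 2; against 2: 3p + 5(1−p) = −2p + 5.
Setting these equal: 6p + 2 = −2p + 5 ⇒ 8p = 3 ⇒ p = 3/8, and the value is (6)·(3/8) + 2 = 17/4.
For Player II: with q = P(1), equating A's and B's payoffs gives 5q + 3 = −3q + 5 ⇒ q = 1/4.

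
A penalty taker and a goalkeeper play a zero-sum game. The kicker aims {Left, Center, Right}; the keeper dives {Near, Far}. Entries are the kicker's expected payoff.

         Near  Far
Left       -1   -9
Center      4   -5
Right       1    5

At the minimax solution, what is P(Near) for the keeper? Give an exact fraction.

10/13

Row minima: Left → -9, Center → -5, Right → 1; maximin = 1.
Column maxima: Near → 4, Far → 5; minimax = 4.
1 ≠ 4, so there is no saddle point; optimal play is mixed.
Left is strictly dominated by Center, so the kicker never plays it.
On the remaining 2×2 (Center, Right vs Near, Far):
Let the kicker play Center with probability p. Expected payoff against Near: 4p + 1(1−p) = 3p + 1; against Far: (-5)p + 5(1−p) = −10p + 5.
Setting these equal: 3p + 1 = −10p + 5 ⇒ 13p = 4 ⇒ p = 4/13, and the value is (3)·(4/13) + 1 = 25/13.
For the keeper: with q = P(Near), equating Center's and Right's payoffs gives 9q − 5 = −4q + 5 ⇒ q = 10/13.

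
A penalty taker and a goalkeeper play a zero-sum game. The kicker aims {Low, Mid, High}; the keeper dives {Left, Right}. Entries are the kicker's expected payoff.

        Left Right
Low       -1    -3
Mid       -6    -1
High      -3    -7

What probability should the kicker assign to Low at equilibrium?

Row minima: Low → -3, Mid → -6, High → -7; maximin = -3.
Column maxima: Left → -1, Right → -1; minimax = -1.
-3 ≠ -1, so there is no saddle point; optimal play is mixed.
High is strictly dominated by Low, so the kicker never plays it.
On the remaining 2×2 (Low, Mid vs Left, Right):
Let the kicker play Low with probability p. Expected payoff against Left: (-1)p + (-6)(1−p) = 5p − 6; against Right: (-3)p + (-1)(1−p) = −2p − 1.
Setting these equal: 5p − 6 = −2p − 1 ⇒ 7p = 5 ⇒ p = 5/7, and the value is (5)·(5/7) − 6 = -17/7.
For the keeper: with q = P(Left), equating Low's and Mid's payoffs gives 2q − 3 = −5q − 1 ⇒ q = 2/7.

5/7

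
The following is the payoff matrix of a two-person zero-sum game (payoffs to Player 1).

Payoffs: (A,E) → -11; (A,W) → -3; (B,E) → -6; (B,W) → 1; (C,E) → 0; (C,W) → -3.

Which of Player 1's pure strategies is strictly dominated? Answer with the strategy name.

A

B gives a strictly higher payoff than A against every column: -6 > -11, 1 > -3.
So A is strictly dominated and Player 1 never plays it.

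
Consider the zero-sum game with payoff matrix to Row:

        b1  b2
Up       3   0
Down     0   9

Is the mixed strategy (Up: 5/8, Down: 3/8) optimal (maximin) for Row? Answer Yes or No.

No

Against b1 this mix gives (5/8)·3 + (3/8)·0 = 15/8.
Against b2 this mix gives (5/8)·0 + (3/8)·9 = 27/8.
Column will play b1, holding Row to 15/8. Shifting weight toward the row that does better against b1 would raise this floor (the equalizing mix achieves 9/4 against both b1 and b2), so the proposed strategy is not optimal.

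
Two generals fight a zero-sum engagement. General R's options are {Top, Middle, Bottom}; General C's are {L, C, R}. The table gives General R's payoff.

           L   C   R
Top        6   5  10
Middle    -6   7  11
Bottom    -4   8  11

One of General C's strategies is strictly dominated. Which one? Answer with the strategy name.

L holds General R's payoff strictly below R in every row: 6 < 10, -6 < 11, -4 < 11.
So R is strictly dominated for General C.

R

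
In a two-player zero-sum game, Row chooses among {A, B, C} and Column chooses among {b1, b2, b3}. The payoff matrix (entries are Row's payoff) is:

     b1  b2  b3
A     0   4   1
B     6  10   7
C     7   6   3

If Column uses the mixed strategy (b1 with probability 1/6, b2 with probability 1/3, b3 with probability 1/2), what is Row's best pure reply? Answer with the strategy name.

B

Expected payoff of A: (1/6)·0 + (1/3)·4 + (1/2)·1 = 11/6.
Expected payoff of B: (1/6)·6 + (1/3)·10 + (1/2)·7 = 47/6.
Expected payoff of C: (1/6)·7 + (1/3)·6 + (1/2)·3 = 14/3.
The largest is 47/6, so Row's best response is B.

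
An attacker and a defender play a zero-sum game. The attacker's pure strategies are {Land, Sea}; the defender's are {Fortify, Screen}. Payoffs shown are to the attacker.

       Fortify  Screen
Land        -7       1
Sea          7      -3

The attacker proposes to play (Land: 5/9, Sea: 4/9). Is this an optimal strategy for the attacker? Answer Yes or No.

Yes

Against Fortify this mix gives (5/9)·(-7) + (4/9)·7 = -7/9.
Against Screen this mix gives (5/9)·1 + (4/9)·(-3) = -7/9.
All of the defender's active replies (Fortify, Screen) yield -7/9, and no column does worse for the attacker. The mix makes the defender indifferent and guarantees -7/9, so it is optimal.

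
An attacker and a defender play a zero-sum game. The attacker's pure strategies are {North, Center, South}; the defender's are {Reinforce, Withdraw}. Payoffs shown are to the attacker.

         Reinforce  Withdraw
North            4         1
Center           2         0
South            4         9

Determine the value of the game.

4

Row minima: North → 1, Center → 0, South → 4; maximin = 4.
Column maxima: Reinforce → 4, Withdraw → 9; minimax = 4.
Since maximin = minimax = 4, there is a saddle point and the value is 4.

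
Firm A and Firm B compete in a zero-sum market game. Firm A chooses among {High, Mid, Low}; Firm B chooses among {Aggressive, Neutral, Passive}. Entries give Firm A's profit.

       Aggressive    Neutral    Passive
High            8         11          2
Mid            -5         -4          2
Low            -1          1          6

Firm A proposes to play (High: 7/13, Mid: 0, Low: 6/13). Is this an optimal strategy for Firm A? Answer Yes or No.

Yes

Against Aggressive this mix gives (7/13)·8 + (6/13)·(-1) = 50/13.
Against Neutral this mix gives (7/13)·11 + (6/13)·1 = 83/13.
Against Passive this mix gives (7/13)·2 + (6/13)·6 = 50/13.
All of Firm B's active replies (Aggressive, Passive) yield 50/13, and no column does worse for Firm A. The mix makes Firm B indifferent and guarantees 50/13, so it is optimal.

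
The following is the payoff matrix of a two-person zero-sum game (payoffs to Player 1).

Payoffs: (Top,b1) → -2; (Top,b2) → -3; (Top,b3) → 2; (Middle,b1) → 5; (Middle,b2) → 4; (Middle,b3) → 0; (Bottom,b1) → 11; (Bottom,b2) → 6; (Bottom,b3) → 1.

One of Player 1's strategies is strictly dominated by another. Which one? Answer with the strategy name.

Middle

Bottom gives a strictly higher payoff than Middle against every column: 11 > 5, 6 > 4, 1 > 0.
So Middle is strictly dominated and Player 1 never plays it.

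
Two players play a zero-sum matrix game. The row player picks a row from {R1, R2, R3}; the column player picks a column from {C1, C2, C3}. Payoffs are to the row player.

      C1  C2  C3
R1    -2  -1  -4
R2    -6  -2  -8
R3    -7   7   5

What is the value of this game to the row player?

-19/7

Row minima: R1 → -4, R2 → -8, R3 → -7; maximin = -4.
Column maxima: C1 → -2, C2 → 7, C3 → 5; minimax = -2.
-4 ≠ -2, so there is no saddle point; optimal play is mixed.
R2 is strictly dominated by R1, so the row player never plays it.
C2 is strictly dominated by C1 (it gives the row player strictly more in every row), so the column player never plays it.
On the remaining 2×2 (R1, R3 vs C1, C3):
Let the row player play R1 with probability p. Expected payoff against C1: (-2)p + (-7)(1−p) = 5p − 7; against C3: (-4)p + 5(1−p) = −9p + 5.
Setting these equal: 5p − 7 = −9p + 5 ⇒ 14p = 12 ⇒ p = 6/7, and the value is (5)·(6/7) − 7 = -19/7.
For the column player: with q = P(C1), equating R1's and R3's payoffs gives 2q − 4 = −12q + 5 ⇒ q = 9/14.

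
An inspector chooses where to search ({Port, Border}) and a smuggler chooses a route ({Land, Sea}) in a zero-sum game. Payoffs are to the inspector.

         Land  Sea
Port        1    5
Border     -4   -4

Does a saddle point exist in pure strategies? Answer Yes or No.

Row minima: Port → 1, Border → -4; maximin = 1.
Column maxima: Land → 1, Sea → 5; minimax = 1.
maximin = minimax = 1, so a saddle point exists.

Yes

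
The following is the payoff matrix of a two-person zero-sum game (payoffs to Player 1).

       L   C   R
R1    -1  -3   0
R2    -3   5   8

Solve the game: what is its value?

-7/5

Row minima: R1 → -3, R2 → -3; maximin = -3.
Column maxima: L → -1, C → 5, R → 8; minimax = -1.
-3 ≠ -1, so there is no saddle point; optimal play is mixed.
R is strictly dominated by L (it gives Player 1 strictly more in every row), so Player 2 never plays it.
On the remaining 2×2 (R1, R2 vs L, C):
Let Player 1 play R1 with probability p. Expected payoff against L: (-1)p + (-3)(1−p) = 2p − 3; against C: (-3)p + 5(1−p) = −8p + 5.
Setting these equal: 2p − 3 = −8p + 5 ⇒ 10p = 8 ⇒ p = 4/5, and the value is (2)·(4/5) − 3 = -7/5.
For Player 2: with q = P(L), equating R1's and R2's payoffs gives 2q − 3 = −8q + 5 ⇒ q = 4/5.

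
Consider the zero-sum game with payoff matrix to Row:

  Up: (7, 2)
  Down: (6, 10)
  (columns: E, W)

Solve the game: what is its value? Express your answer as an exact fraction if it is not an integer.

Row minima: Up → 2, Down → 6; maximin = 6.
Column maxima: E → 7, W → 10; minimax = 7.
6 ≠ 7, so there is no saddle point; optimal play is mixed.
Let Row play Up with probability p. Expected payoff against E: 7p + 6(1−p) = p + 6; against W: 2p + 10(1−p) = −8p + 10.
Setting these equal: p + 6 = −8p + 10 ⇒ 9p = 4 ⇒ p = 4/9, and the value is (1)·(4/9) + 6 = 58/9.
For Column: with q = P(E), equating Up's and Down's payoffs gives 5q + 2 = −4q + 10 ⇒ q = 8/9.

58/9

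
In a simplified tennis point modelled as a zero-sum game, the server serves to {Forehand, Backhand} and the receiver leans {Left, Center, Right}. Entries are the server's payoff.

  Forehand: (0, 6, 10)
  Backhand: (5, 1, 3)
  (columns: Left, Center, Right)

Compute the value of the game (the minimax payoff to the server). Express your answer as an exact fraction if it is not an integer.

Row minima: Forehand → 0, Backhand → 1; maximin = 1.
Column maxima: Left → 5, Center → 6, Right → 10; minimax = 5.
1 ≠ 5, so there is no saddle point; optimal play is mixed.
Right is strictly dominated by Center (it gives the server strictly more in every row), so the receiver never plays it.
On the remaining 2×2 (Forehand, Backhand vs Left, Center):
Let the server play Forehand with probability p. Expected payoff against Left: 0p + 5(1−p) = −5p + 5; against Center: 6p + 1(1−p) = 5p + 1.
Setting these equal: −5p + 5 = 5p + 1 ⇒ −10p = -4 ⇒ p = 2/5, and the value is (-5)·(2/5) + 5 = 3.
For the receiver: with q = P(Left), equating Forehand's and Backhand's payoffs gives −6q + 6 = 4q + 1 ⇒ q = 1/2.

3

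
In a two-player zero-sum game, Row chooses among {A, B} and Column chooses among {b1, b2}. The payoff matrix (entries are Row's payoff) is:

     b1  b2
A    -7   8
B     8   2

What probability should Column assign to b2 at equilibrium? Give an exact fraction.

5/7

Row minima: A → -7, B → 2; maximin = 2.
Column maxima: b1 → 8, b2 → 8; minimax = 8.
2 ≠ 8, so there is no saddle point; optimal play is mixed.
Let Row play A with probability p. Expected payoff against b1: (-7)p + 8(1−p) = −15p + 8; against b2: 8p + 2(1−p) = 6p + 2.
Setting these equal: −15p + 8 = 6p + 2 ⇒ −21p = -6 ⇒ p = 2/7, and the value is (-15)·(2/7) + 8 = 26/7.
For Column: with q = P(b1), equating A's and B's payoffs gives −15q + 8 = 6q + 2 ⇒ q = 2/7.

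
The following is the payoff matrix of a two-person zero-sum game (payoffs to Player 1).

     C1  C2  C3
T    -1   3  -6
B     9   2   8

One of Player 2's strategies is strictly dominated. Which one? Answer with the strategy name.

C3 holds Player 1's payoff strictly below C1 in every row: -6 < -1, 8 < 9.
So C1 is strictly dominated for Player 2.

C1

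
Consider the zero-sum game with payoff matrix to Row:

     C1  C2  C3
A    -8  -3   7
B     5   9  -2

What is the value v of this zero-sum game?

Row minima: A → -8, B → -2; maximin = -2.
Column maxima: C1 → 5, C2 → 9, C3 → 7; minimax = 5.
-2 ≠ 5, so there is no saddle point; optimal play is mixed.
C2 is strictly dominated by C1 (it gives Row strictly more in every row), so Column never plays it.
On the remaining 2×2 (A, B vs C1, C3):
Let Row play A with probability p. Expected payoff against C1: (-8)p + 5(1−p) = −13p + 5; against C3: 7p + (-2)(1−p) = 9p − 2.
Setting these equal: −13p + 5 = 9p − 2 ⇒ −22p = -7 ⇒ p = 7/22, and the value is (-13)·(7/22) + 5 = 19/22.
For Column: with q = P(C1), equating A's and B's payoffs gives −15q + 7 = 7q − 2 ⇒ q = 9/22.

19/22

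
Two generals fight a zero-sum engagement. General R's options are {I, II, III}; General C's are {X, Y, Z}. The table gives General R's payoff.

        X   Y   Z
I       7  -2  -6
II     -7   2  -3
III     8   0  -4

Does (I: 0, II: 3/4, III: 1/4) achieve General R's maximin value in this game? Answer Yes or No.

Yes

Against X this mix gives (3/4)·(-7) + (1/4)·8 = -13/4.
Against Y this mix gives (3/4)·2 + (1/4)·0 = 3/2.
Against Z this mix gives (3/4)·(-3) + (1/4)·(-4) = -13/4.
All of General C's active replies (X, Z) yield -13/4, and no column does worse for General R. The mix makes General C indifferent and guarantees -13/4, so it is optimal.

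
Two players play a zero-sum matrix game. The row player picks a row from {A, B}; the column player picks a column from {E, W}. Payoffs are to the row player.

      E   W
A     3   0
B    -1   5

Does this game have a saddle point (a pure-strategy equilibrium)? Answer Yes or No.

Row minima: A → 0, B → -1; maximin = 0.
Column maxima: E → 3, W → 5; minimax = 3.
0 ≠ 3, so no pure-strategy equilibrium exists.

No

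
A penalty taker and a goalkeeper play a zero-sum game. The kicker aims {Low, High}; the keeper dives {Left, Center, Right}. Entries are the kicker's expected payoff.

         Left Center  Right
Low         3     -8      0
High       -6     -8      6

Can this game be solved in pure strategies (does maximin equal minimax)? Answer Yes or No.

Row minima: Low → -8, High → -8; maximin = -8.
Column maxima: Left → 3, Center → -8, Right → 6; minimax = -8.
maximin = minimax = -8, so a saddle point exists.

Yes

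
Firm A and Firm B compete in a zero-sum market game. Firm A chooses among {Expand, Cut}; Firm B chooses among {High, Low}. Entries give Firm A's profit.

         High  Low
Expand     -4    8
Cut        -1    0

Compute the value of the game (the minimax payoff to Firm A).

Row minima: Expand → -4, Cut → -1; maximin = -1.
Column maxima: High → -1, Low → 8; minimax = -1.
Since maximin = minimax = -1, there is a saddle point and the value is -1.

-1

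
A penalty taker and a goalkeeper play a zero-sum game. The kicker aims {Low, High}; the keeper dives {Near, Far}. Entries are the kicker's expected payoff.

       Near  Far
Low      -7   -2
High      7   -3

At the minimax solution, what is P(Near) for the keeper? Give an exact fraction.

1/15

Row minima: Low → -7, High → -3; maximin = -3.
Column maxima: Near → 7, Far → -2; minimax = -2.
-3 ≠ -2, so there is no saddle point; optimal play is mixed.
Let the kicker play Low with probability p. Expected payoff against Near: (-7)p + 7(1−p) = −14p + 7; against Far: (-2)p + (-3)(1−p) = p − 3.
Setting these equal: −14p + 7 = p − 3 ⇒ −15p = -10 ⇒ p = 2/3, and the value is (-14)·(2/3) + 7 = -7/3.
For the keeper: with q = P(Near), equating Low's and High's payoffs gives −5q − 2 = 10q − 3 ⇒ q = 1/15.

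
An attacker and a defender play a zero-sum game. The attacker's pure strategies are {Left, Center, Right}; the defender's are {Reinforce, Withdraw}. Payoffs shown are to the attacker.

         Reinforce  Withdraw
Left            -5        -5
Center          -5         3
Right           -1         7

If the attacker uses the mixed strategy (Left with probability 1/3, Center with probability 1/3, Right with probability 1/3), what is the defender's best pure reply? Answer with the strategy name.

If the defender plays Reinforce, the attacker's expected payoff is (1/3)·(-5) + (1/3)·(-5) + (1/3)·(-1) = -11/3.
If the defender plays Withdraw, the attacker's expected payoff is (1/3)·(-5) + (1/3)·3 + (1/3)·7 = 5/3.
The defender minimizes the attacker's payoff; the smallest is -11/3, so the best response is Reinforce.

Reinforce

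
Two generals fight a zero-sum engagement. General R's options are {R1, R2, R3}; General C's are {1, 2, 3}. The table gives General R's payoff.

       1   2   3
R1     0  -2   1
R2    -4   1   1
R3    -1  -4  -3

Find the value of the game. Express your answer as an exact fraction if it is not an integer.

-8/7

Row minima: R1 → -2, R2 → -4, R3 → -4; maximin = -2.
Column maxima: 1 → 0, 2 → 1, 3 → 1; minimax = 0.
-2 ≠ 0, so there is no saddle point; optimal play is mixed.
R3 is strictly dominated by R1, so General R never plays it.
With R3 eliminated, 3 is strictly dominated by 1 (it gives General R strictly more in every remaining row), so General C never plays it.
On the remaining 2×2 (R1, R2 vs 1, 2):
Let General R play R1 with probability p. Expected payoff against 1: 0p + (-4)(1−p) = 4p − 4; against 2: (-2)p + 1(1−p) = −3p + 1.
Setting these equal: 4p − 4 = −3p + 1 ⇒ 7p = 5 ⇒ p = 5/7, and the value is (4)·(5/7) − 4 = -8/7.
For General C: with q = P(1), equating R1's and R2's payoffs gives 2q − 2 = −5q + 1 ⇒ q = 3/7.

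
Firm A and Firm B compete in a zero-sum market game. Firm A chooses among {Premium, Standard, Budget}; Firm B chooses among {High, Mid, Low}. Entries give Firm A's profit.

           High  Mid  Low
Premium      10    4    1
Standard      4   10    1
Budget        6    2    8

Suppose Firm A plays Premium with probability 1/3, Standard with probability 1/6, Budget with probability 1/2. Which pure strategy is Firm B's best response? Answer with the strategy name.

Mid

If Firm B plays High, Firm A's expected payoff is (1/3)·10 + (1/6)·4 + (1/2)·6 = 7.
If Firm B plays Mid, Firm A's expected payoff is (1/3)·4 + (1/6)·10 + (1/2)·2 = 4.
If Firm B plays Low, Firm A's expected payoff is (1/3)·1 + (1/6)·1 + (1/2)·8 = 9/2.
Firm B minimizes Firm A's payoff; the smallest is 4, so the best response is Mid.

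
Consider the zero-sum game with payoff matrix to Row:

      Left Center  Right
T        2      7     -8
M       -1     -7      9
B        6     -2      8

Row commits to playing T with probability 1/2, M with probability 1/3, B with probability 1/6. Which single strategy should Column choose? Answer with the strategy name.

If Column plays Left, Row's expected payoff is (1/2)·2 + (1/3)·(-1) + (1/6)·6 = 5/3.
If Column plays Center, Row's expected payoff is (1/2)·7 + (1/3)·(-7) + (1/6)·(-2) = 5/6.
If Column plays Right, Row's expected payoff is (1/2)·(-8) + (1/3)·9 + (1/6)·8 = 1/3.
Column minimizes Row's payoff; the smallest is 1/3, so the best response is Right.

Right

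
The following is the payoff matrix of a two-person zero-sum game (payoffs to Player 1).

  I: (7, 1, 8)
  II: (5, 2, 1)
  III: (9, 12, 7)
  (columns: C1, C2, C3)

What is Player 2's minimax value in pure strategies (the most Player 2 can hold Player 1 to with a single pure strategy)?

8

Column maxima: C1 → 9, C2 → 12, C3 → 8.
The smallest of these is 8.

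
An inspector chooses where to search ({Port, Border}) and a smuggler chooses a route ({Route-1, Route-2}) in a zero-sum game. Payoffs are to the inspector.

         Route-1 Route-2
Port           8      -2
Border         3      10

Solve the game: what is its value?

86/17

Row minima: Port → -2, Border → 3; maximin = 3.
Column maxima: Route-1 → 8, Route-2 → 10; minimax = 8.
3 ≠ 8, so there is no saddle point; optimal play is mixed.
Let the inspector play Port with probability p. Expected payoff against Route-1: 8p + 3(1−p) = 5p + 3; against Route-2: (-2)p + 10(1−p) = −12p + 10.
Setting these equal: 5p + 3 = −12p + 10 ⇒ 17p = 7 ⇒ p = 7/17, and the value is (5)·(7/17) + 3 = 86/17.
For the smuggler: with q = P(Route-1), equating Port's and Border's payoffs gives 10q − 2 = −7q + 10 ⇒ q = 12/17.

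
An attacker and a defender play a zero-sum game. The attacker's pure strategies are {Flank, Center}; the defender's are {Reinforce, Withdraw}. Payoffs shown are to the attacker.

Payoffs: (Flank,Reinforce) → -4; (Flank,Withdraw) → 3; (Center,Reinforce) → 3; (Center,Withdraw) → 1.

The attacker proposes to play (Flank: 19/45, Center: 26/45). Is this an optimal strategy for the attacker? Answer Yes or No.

Against Reinforce this mix gives (19/45)·(-4) + (26/45)·3 = 2/45.
Against Withdraw this mix gives (19/45)·3 + (26/45)·1 = 83/45.
The defender will play Reinforce, holding the attacker to 2/45. Shifting weight toward the row that does better against Reinforce would raise this floor (the equalizing mix achieves 13/9 against both Reinforce and Withdraw), so the proposed strategy is not optimal.

No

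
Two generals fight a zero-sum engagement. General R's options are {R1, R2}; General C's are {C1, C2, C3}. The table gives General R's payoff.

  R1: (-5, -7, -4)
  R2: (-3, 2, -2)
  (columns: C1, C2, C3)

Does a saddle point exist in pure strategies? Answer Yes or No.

Yes

Row minima: R1 → -7, R2 → -3; maximin = -3.
Column maxima: C1 → -3, C2 → 2, C3 → -2; minimax = -3.
maximin = minimax = -3, so a saddle point exists.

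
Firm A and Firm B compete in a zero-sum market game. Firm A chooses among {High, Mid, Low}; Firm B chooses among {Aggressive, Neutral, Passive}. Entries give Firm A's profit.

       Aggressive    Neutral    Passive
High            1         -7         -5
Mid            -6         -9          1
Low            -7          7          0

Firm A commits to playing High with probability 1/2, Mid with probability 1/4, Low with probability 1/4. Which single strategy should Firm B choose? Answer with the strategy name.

Neutral

If Firm B plays Aggressive, Firm A's expected payoff is (1/2)·1 + (1/4)·(-6) + (1/4)·(-7) = -11/4.
If Firm B plays Neutral, Firm A's expected payoff is (1/2)·(-7) + (1/4)·(-9) + (1/4)·7 = -4.
If Firm B plays Passive, Firm A's expected payoff is (1/2)·(-5) + (1/4)·1 + (1/4)·0 = -9/4.
Firm B minimizes Firm A's payoff; the smallest is -4, so the best response is Neutral.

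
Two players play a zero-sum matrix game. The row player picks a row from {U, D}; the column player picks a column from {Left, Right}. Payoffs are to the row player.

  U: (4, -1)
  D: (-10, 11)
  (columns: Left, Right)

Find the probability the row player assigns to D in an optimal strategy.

5/26

Row minima: U → -1, D → -10; maximin = -1.
Column maxima: Left → 4, Right → 11; minimax = 4.
-1 ≠ 4, so there is no saddle point; optimal play is mixed.
Let the row player play U with probability p. Expected payoff against Left: 4p + (-10)(1−p) = 14p − 10; against Right: (-1)p + 11(1−p) = −12p + 11.
Setting these equal: 14p − 10 = −12p + 11 ⇒ 26p = 21 ⇒ p = 21/26, and the value is (14)·(21/26) − 10 = 17/13.
For the column player: with q = P(Left), equating U's and D's payoffs gives 5q − 1 = −21q + 11 ⇒ q = 6/13.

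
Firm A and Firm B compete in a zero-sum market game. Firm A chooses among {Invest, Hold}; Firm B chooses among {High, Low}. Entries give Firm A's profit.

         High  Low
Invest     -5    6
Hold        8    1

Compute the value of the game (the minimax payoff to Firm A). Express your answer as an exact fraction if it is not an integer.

53/18

Row minima: Invest → -5, Hold → 1; maximin = 1.
Column maxima: High → 8, Low → 6; minimax = 6.
1 ≠ 6, so there is no saddle point; optimal play is mixed.
Let Firm A play Invest with probability p. Expected payoff against High: (-5)p + 8(1−p) = −13p + 8; against Low: 6p + 1(1−p) = 5p + 1.
Setting these equal: −13p + 8 = 5p + 1 ⇒ −18p = -7 ⇒ p = 7/18, and the value is (-13)·(7/18) + 8 = 53/18.
For Firm B: with q = P(High), equating Invest's and Hold's payoffs gives −11q + 6 = 7q + 1 ⇒ q = 5/18.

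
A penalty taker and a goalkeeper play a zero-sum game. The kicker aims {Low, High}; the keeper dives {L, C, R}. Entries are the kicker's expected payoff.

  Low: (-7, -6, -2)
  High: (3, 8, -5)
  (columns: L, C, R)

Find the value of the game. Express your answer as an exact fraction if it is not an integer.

Row minima: Low → -7, High → -5; maximin = -5.
Column maxima: L → 3, C → 8, R → -2; minimax = -2.
-5 ≠ -2, so there is no saddle point; optimal play is mixed.
C is strictly dominated by L (it gives the kicker strictly more in every row), so the keeper never plays it.
On the remaining 2×2 (Low, High vs L, R):
Let the kicker play Low with probability p. Expected payoff against L: (-7)p + 3(1−p) = −10p + 3; against R: (-2)p + (-5)(1−p) = 3p − 5.
Setting these equal: −10p + 3 = 3p − 5 ⇒ −13p = -8 ⇒ p = 8/13, and the value is (-10)·(8/13) + 3 = -41/13.
For the keeper: with q = P(L), equating Low's and High's payoffs gives −5q − 2 = 8q − 5 ⇒ q = 3/13.

-41/13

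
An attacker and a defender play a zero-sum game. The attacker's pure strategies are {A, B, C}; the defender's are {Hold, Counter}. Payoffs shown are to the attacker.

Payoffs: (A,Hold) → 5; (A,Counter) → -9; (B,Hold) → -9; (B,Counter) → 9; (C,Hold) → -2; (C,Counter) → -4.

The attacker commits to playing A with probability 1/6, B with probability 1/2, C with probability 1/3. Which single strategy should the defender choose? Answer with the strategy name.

Hold

If the defender plays Hold, the attacker's expected payoff is (1/6)·5 + (1/2)·(-9) + (1/3)·(-2) = -13/3.
If the defender plays Counter, the attacker's expected payoff is (1/6)·(-9) + (1/2)·9 + (1/3)·(-4) = 5/3.
The defender minimizes the attacker's payoff; the smallest is -13/3, so the best response is Hold.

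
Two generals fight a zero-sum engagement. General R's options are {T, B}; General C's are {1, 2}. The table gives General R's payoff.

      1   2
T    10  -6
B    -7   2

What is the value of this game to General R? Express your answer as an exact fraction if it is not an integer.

Row minima: T → -6, B → -7; maximin = -6.
Column maxima: 1 → 10, 2 → 2; minimax = 2.
-6 ≠ 2, so there is no saddle point; optimal play is mixed.
Let General R play T with probability p. Expected payoff against 1: 10p + (-7)(1−p) = 17p − 7; against 2: (-6)p + 2(1−p) = −8p + 2.
Setting these equal: 17p − 7 = −8p + 2 ⇒ 25p = 9 ⇒ p = 9/25, and the value is (17)·(9/25) − 7 = -22/25.
For General C: with q = P(1), equating T's and B's payoffs gives 16q − 6 = −9q + 2 ⇒ q = 8/25.

-22/25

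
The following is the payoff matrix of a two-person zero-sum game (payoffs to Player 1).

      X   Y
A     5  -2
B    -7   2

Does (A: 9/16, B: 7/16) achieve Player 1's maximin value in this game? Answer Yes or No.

Yes

Against X this mix gives (9/16)·5 + (7/16)·(-7) = -1/4.
Against Y this mix gives (9/16)·(-2) + (7/16)·2 = -1/4.
All of Player 2's active replies (X, Y) yield -1/4, and no column does worse for Player 1. The mix makes Player 2 indifferent and guarantees -1/4, so it is optimal.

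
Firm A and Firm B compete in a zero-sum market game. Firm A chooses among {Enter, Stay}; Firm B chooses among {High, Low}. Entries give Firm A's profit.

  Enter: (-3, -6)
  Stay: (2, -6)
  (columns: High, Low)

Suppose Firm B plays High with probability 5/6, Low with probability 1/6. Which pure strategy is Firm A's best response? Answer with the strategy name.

Stay

Expected payoff of Enter: (5/6)·(-3) + (1/6)·(-6) = -7/2.
Expected payoff of Stay: (5/6)·2 + (1/6)·(-6) = 2/3.
The largest is 2/3, so Firm A's best response is Stay.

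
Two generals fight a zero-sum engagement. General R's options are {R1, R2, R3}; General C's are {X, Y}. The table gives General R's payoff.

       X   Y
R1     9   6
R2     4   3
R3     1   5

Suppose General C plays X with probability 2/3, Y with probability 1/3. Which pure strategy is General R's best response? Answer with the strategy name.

Expected payoff of R1: (2/3)·9 + (1/3)·6 = 8.
Expected payoff of R2: (2/3)·4 + (1/3)·3 = 11/3.
Expected payoff of R3: (2/3)·1 + (1/3)·5 = 7/3.
The largest is 8, so General R's best response is R1.

R1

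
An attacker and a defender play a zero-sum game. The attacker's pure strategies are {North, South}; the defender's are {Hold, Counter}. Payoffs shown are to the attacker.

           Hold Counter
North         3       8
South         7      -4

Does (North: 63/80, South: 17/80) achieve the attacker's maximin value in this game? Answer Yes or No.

Against Hold this mix gives (63/80)·3 + (17/80)·7 = 77/20.
Against Counter this mix gives (63/80)·8 + (17/80)·(-4) = 109/20.
The defender will play Hold, holding the attacker to 77/20. Shifting weight toward the row that does better against Hold would raise this floor (the equalizing mix achieves 17/4 against both Hold and Counter), so the proposed strategy is not optimal.

No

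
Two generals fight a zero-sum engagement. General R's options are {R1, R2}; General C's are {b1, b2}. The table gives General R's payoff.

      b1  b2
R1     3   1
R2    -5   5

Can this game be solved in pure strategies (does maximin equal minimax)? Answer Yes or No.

No

Row minima: R1 → 1, R2 → -5; maximin = 1.
Column maxima: b1 → 3, b2 → 5; minimax = 3.
1 ≠ 3, so no pure-strategy equilibrium exists.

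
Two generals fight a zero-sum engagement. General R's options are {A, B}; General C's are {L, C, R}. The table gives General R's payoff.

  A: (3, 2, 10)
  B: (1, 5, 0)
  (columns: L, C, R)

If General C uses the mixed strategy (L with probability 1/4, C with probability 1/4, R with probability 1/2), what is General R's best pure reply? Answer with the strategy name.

Expected payoff of A: (1/4)·3 + (1/4)·2 + (1/2)·10 = 25/4.
Expected payoff of B: (1/4)·1 + (1/4)·5 + (1/2)·0 = 3/2.
The largest is 25/4, so General R's best response is A.

A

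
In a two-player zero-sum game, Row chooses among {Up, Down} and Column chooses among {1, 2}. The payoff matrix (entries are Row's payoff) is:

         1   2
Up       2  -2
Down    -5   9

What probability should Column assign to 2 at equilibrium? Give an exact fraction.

7/18

Row minima: Up → -2, Down → -5; maximin = -2.
Column maxima: 1 → 2, 2 → 9; minimax = 2.
-2 ≠ 2, so there is no saddle point; optimal play is mixed.
Let Row play Up with probability p. Expected payoff against 1: 2p + (-5)(1−p) = 7p − 5; against 2: (-2)p + 9(1−p) = −11p + 9.
Setting these equal: 7p − 5 = −11p + 9 ⇒ 18p = 14 ⇒ p = 7/9, and the value is (7)·(7/9) − 5 = 4/9.
For Column: with q = P(1), equating Up's and Down's payoffs gives 4q − 2 = −14q + 9 ⇒ q = 11/18.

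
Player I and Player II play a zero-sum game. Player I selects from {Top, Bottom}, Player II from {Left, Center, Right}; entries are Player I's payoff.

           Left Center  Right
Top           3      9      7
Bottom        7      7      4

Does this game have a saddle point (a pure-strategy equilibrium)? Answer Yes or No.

Row minima: Top → 3, Bottom → 4; maximin = 4.
Column maxima: Left → 7, Center → 9, Right → 7; minimax = 7.
4 ≠ 7, so no pure-strategy equilibrium exists.

No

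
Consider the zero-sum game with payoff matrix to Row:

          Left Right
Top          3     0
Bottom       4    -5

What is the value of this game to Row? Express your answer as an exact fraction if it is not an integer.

0

Row minima: Top → 0, Bottom → -5; maximin = 0.
Column maxima: Left → 4, Right → 0; minimax = 0.
Since maximin = minimax = 0, there is a saddle point and the value is 0.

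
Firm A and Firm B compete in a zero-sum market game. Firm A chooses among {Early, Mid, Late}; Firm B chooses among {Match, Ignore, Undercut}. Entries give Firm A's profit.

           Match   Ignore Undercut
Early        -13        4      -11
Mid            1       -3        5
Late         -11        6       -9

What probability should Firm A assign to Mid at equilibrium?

Row minima: Early → -13, Mid → -3, Late → -11; maximin = -3.
Column maxima: Match → 1, Ignore → 6, Undercut → 5; minimax = 1.
-3 ≠ 1, so there is no saddle point; optimal play is mixed.
Early is strictly dominated by Late, so Firm A never plays it.
Undercut is strictly dominated by Match (it gives Firm A strictly more in every row), so Firm B never plays it.
On the remaining 2×2 (Mid, Late vs Match, Ignore):
Let Firm A play Mid with probability p. Expected payoff against Match: 1p + (-11)(1−p) = 12p − 11; against Ignore: (-3)p + 6(1−p) = −9p + 6.
Setting these equal: 12p − 11 = −9p + 6 ⇒ 21p = 17 ⇒ p = 17/21, and the value is (12)·(17/21) − 11 = -9/7.
For Firm B: with q = P(Match), equating Mid's and Late's payoffs gives 4q − 3 = −17q + 6 ⇒ q = 3/7.

17/21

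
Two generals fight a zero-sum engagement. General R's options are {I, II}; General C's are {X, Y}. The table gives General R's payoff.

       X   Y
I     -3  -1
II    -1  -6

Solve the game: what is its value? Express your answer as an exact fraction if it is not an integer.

-17/7

Row minima: I → -3, II → -6; maximin = -3.
Column maxima: X → -1, Y → -1; minimax = -1.
-3 ≠ -1, so there is no saddle point; optimal play is mixed.
Let General R play I with probability p. Expected payoff against X: (-3)p + (-1)(1−p) = −2p − 1; against Y: (-1)p + (-6)(1−p) = 5p − 6.
Setting these equal: −2p − 1 = 5p − 6 ⇒ −7p = -5 ⇒ p = 5/7, and the value is (-2)·(5/7) − 1 = -17/7.
For General C: with q = P(X), equating I's and II's payoffs gives −2q − 1 = 5q − 6 ⇒ q = 5/7.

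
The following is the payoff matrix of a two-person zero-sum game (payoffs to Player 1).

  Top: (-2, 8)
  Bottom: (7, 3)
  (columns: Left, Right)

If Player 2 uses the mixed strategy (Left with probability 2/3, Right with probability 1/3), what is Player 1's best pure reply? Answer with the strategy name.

Bottom

Expected payoff of Top: (2/3)·(-2) + (1/3)·8 = 4/3.
Expected payoff of Bottom: (2/3)·7 + (1/3)·3 = 17/3.
The largest is 17/3, so Player 1's best response is Bottom.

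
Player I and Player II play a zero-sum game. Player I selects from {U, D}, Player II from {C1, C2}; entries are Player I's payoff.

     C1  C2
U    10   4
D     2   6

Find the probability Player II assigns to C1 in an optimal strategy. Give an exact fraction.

Row minima: U → 4, D → 2; maximin = 4.
Column maxima: C1 → 10, C2 → 6; minimax = 6.
4 ≠ 6, so there is no saddle point; optimal play is mixed.
Let Player I play U with probability p. Expected payoff against C1: 10p + 2(1−p) = 8p + 2; against C2: 4p + 6(1−p) = −2p + 6.
Setting these equal: 8p + 2 = −2p + 6 ⇒ 10p = 4 ⇒ p = 2/5, and the value is (8)·(2/5) + 2 = 26/5.
For Player II: with q = P(C1), equating U's and D's payoffs gives 6q + 4 = −4q + 6 ⇒ q = 1/5.

1/5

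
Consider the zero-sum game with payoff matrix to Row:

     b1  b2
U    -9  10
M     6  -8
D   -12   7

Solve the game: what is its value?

Row minima: U → -9, M → -8, D → -12; maximin = -8.
Column maxima: b1 → 6, b2 → 10; minimax = 6.
-8 ≠ 6, so there is no saddle point; optimal play is mixed.
D is strictly dominated by U, so Row never plays it.
On the remaining 2×2 (U, M vs b1, b2):
Let Row play U with probability p. Expected payoff against b1: (-9)p + 6(1−p) = −15p + 6; against b2: 10p + (-8)(1−p) = 18p − 8.
Setting these equal: −15p + 6 = 18p − 8 ⇒ −33p = -14 ⇒ p = 14/33, and the value is (-15)·(14/33) + 6 = -4/11.
For Column: with q = P(b1), equating U's and M's payoffs gives −19q + 10 = 14q − 8 ⇒ q = 6/11.

-4/11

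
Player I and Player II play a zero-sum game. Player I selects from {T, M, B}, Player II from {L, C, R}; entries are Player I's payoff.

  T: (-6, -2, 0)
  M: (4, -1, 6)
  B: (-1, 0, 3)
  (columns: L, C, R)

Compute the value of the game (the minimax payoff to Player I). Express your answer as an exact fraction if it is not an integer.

-1/6

Row minima: T → -6, M → -1, B → -1; maximin = -1.
Column maxima: L → 4, C → 0, R → 6; minimax = 0.
-1 ≠ 0, so there is no saddle point; optimal play is mixed.
T is strictly dominated by M, so Player I never plays it.
R is strictly dominated by L (it gives Player I strictly more in every row), so Player II never plays it.
On the remaining 2×2 (M, B vs L, C):
Let Player I play M with probability p. Expected payoff against L: 4p + (-1)(1−p) = 5p − 1; against C: (-1)p + 0(1−p) = −p.
Setting these equal: 5p − 1 = −p ⇒ 6p = 1 ⇒ p = 1/6, and the value is (5)·(1/6) − 1 = -1/6.
For Player II: with q = P(L), equating M's and B's payoffs gives 5q − 1 = −q ⇒ q = 1/6.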